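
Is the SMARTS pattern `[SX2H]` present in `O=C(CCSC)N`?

No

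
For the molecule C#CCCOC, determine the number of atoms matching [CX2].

2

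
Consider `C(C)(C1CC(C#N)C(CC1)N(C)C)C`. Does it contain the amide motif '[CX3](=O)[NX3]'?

No

The pattern [CX3](=O)[NX3] describes a carbonyl carbon bonded to a trivalent nitrogen — an amide.
The closest candidate here is a nitrile (-C#N), but the nitrile N is NX1 (triple-bonded), not NX3. No other fragment satisfies the full query, so there is no match.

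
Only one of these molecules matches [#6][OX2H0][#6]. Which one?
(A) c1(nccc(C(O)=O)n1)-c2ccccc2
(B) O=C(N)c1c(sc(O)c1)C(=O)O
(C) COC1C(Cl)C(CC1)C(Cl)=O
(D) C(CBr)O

[#6][OX2H0][#6] describes an aliphatic oxygen bridging two carbons with no H on the oxygen (an ether).
(A) has a carboxylic acid group (-C(=O)OH) but the -OH oxygen has H1; the =O is OX1, not OX2.
(B) has a carboxylic acid group (-C(=O)OH) but the -OH oxygen has H1; the =O is OX1, not OX2.
(C) contains a methoxy ether (-OCH3), which satisfies every atom and bond constraint.
(D) has a hydroxyl group (-OH) but the oxygen has H1, not H0 bridging two carbons.
So the answer is (C).

C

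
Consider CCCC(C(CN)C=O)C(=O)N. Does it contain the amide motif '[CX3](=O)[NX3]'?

Yes

The pattern [CX3](=O)[NX3] describes a carbonyl carbon bonded to a trivalent nitrogen — an amide.
The molecule carries a primary amide (-C(=O)NH2), whose atoms satisfy every constraint of the query, so the pattern matches.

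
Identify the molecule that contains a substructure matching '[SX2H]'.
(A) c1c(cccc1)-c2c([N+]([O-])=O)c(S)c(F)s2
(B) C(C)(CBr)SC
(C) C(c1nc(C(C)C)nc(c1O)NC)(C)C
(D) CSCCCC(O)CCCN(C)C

[SX2H] describes an aliphatic sulfur with two connections, one being H (a thiol).
(A) contains a thiol (-SH), which satisfies every atom and bond constraint.
(B) has a methylthio ether (-SCH3) but the sulfur has H0 (bonded to two carbons), not H1.
(C) has a hydroxyl group (-OH) but it is an -OH, not an -SH.
(D) has a hydroxyl group (-OH) but it is an -OH, not an -SH.
So the answer is (A).

A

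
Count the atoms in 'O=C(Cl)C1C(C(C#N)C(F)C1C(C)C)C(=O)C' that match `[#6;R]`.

5

The query [#6;R] means: carbon that is part of a ring.
Check the 17 heavy atoms by environment: 5× C (in 5-ring) → match; 7× C (acyclic) → no; 1× N (acyclic) → no; 2× O (acyclic) → no; 1× F (acyclic) → no; 1× Cl (acyclic) → no.
That gives 5 matching atoms.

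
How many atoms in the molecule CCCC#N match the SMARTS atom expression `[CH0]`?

The query [CH0] means: aliphatic carbon with no attached hydrogen.
Check the 5 heavy atoms by environment: 2× C (H2) → no; 1× C (H3) → no; 1× C (H0) → match; 1× N (H0) → no.
That gives 1 matching atom.

1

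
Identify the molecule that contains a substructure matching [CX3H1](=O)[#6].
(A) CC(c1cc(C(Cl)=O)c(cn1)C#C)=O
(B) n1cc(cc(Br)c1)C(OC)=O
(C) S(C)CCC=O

C

[CX3H1](=O)[#6] describes an sp2 carbon with one H, double-bonded to O and single-bonded to carbon (an aldehyde).
(A) has an acetyl/ketone group (-C(=O)CH3) but the carbonyl carbon has H0 (two carbon neighbours), not H1.
(B) has a methyl-ester group (-C(=O)OCH3) but the carbonyl carbon has H0, not H1.
(C) contains an aldehyde (-CHO), which satisfies every atom and bond constraint.
So the answer is (C).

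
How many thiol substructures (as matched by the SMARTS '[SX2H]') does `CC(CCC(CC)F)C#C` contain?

0

[SX2H] is the SMARTS for a thiol: an aliphatic sulfur with two connections, one being H.
No fragment in the molecule satisfies every constraint, giving 0 matches.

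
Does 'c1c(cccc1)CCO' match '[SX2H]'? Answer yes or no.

The pattern [SX2H] describes an aliphatic sulfur with two connections, one being H — a thiol.
The closest candidate here is a hydroxyl group (-OH), but it is an -OH, not an -SH. No other fragment satisfies the full query, so there is no match.

No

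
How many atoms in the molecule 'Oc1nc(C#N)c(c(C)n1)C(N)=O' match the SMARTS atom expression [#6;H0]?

6

The query [#6;H0] means: any carbon with no attached hydrogen.
Check the 13 heavy atoms by environment: 2× n (aromatic, H0) → no; 4× c (aromatic, H0) → match; 2× C (H0) → match; 1× O (H0) → no; 1× N (H2) → no; 1× C (H3) → no; 1× N (H0) → no; 1× O (H1) → no.
Summing the matching environments: 4 + 2 = 6 matching atoms.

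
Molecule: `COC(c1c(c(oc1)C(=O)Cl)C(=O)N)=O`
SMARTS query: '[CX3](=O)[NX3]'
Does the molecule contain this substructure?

Yes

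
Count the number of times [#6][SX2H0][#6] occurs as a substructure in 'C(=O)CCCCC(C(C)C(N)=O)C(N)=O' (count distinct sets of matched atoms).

[#6][SX2H0][#6] is the SMARTS for a thioether: an aliphatic sulfur bridging two carbons with no H on the sulfur.
No fragment in the molecule satisfies every constraint, giving 0 matches.

0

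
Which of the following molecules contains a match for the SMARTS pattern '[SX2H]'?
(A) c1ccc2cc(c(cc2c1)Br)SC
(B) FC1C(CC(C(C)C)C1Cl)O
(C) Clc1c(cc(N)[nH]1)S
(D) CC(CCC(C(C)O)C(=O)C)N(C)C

[SX2H] describes an aliphatic sulfur with two connections, one being H (a thiol).
(A) has a methylthio ether (-SCH3) but the sulfur has H0 (bonded to two carbons), not H1.
(B) has a hydroxyl group (-OH) but it is an -OH, not an -SH.
(C) contains a thiol (-SH), which satisfies every atom and bond constraint.
(D) has a hydroxyl group (-OH) but it is an -OH, not an -SH.
So the answer is (C).

C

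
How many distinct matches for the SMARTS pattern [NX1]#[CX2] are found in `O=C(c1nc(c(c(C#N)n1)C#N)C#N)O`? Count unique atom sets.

3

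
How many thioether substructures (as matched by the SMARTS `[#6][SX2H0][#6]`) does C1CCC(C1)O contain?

[#6][SX2H0][#6] is the SMARTS for a thioether: an aliphatic sulfur bridging two carbons with no H on the sulfur.
No fragment in the molecule satisfies every constraint, giving 0 matches.

0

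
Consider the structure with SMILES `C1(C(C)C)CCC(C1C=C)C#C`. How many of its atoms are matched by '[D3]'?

4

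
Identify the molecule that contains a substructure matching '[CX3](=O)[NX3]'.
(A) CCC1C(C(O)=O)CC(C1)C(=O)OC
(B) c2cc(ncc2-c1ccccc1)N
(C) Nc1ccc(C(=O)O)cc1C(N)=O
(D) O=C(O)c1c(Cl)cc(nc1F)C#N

[CX3](=O)[NX3] describes a carbonyl carbon bonded to a trivalent nitrogen (an amide).
(A) has a methyl-ester group (-C(=O)OCH3) but the carbonyl is bonded to O, not to an NX3 nitrogen.
(B) has a primary amino group (-NH2) but the -NH2 is not attached to a carbonyl carbon.
(C) contains a primary amide (-C(=O)NH2), which satisfies every atom and bond constraint.
(D) has a carboxylic acid group (-C(=O)OH) but the carbonyl is bonded to O, not to an NX3 nitrogen.
So the answer is (C).

C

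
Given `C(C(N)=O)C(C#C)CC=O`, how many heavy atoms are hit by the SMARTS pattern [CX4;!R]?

3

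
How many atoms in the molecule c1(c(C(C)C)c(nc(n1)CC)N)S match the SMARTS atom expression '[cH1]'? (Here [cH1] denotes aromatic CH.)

0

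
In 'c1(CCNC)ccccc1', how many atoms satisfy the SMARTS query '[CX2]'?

Check the 10 heavy atoms by environment: 3× C (X4) → no; 6× c (aromatic, X3) → no; 1× N (X3) → no.
No environment satisfies the query, so 0 matching atoms.

0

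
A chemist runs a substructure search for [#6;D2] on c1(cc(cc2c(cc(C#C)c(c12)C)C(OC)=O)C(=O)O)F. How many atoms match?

4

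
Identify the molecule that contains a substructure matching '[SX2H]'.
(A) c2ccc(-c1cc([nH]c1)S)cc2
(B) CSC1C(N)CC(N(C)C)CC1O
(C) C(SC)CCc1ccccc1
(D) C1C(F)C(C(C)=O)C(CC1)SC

[SX2H] describes an aliphatic sulfur with two connections, one being H (a thiol).
(A) contains a thiol (-SH), which satisfies every atom and bond constraint.
(B) has a hydroxyl group (-OH) but it is an -OH, not an -SH.
(C) has a methylthio ether (-SCH3) but the sulfur has H0 (bonded to two carbons), not H1.
(D) has a methylthio ether (-SCH3) but the sulfur has H0 (bonded to two carbons), not H1.
So the answer is (A).

A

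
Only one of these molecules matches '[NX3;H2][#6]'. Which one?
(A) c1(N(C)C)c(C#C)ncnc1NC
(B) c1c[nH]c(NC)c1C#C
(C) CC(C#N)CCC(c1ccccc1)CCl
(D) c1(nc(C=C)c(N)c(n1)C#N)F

[NX3;H2][#6] describes a trivalent nitrogen with two H attached to carbon (a primary amine).
(A) has a dimethylamino group (-N(CH3)2) but the nitrogen has H0, not H2.
(B) has an N-methylamino group (-NHCH3) but the nitrogen bears two carbons and only one H (H1), not H2.
(C) has a nitrile (-C#N) but the nitrogen is NX1 (triple-bonded), not NX3 with two H.
(D) contains a primary amino group (-NH2), which satisfies every atom and bond constraint.
So the answer is (D).

D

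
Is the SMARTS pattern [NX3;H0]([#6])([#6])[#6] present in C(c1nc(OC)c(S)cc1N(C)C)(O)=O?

Yes

The pattern [NX3;H0]([#6])([#6])[#6] describes a trivalent nitrogen with no H, bonded to three carbons — a tertiary amine.
The molecule carries a dimethylamino group (-N(CH3)2), whose atoms satisfy every constraint of the query, so the pattern matches.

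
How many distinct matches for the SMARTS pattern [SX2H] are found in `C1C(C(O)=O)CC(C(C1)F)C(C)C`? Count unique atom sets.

0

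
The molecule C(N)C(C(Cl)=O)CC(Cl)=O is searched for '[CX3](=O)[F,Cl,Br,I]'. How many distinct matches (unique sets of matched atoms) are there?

2

[CX3](=O)[F,Cl,Br,I] is the SMARTS for an acyl halide: a carbonyl carbon bonded to a halogen.
The molecule carries 2 separate instances of an acyl chloride (-C(=O)Cl) meeting every constraint; each maps to a distinct set of atoms, giving 2 matches.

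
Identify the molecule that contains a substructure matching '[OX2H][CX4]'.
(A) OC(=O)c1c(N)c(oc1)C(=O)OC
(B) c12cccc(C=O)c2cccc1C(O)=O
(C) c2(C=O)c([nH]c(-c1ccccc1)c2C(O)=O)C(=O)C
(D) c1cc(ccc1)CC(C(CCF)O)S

D

[OX2H][CX4] describes a hydroxyl oxygen bound to an sp3 (X4) carbon (an aliphatic alcohol).
(A) has a carboxylic acid group (-C(=O)OH) but the -OH is on a CX3 carbonyl carbon, not a CX4 carbon.
(B) has a carboxylic acid group (-C(=O)OH) but the -OH is on a CX3 carbonyl carbon, not a CX4 carbon.
(C) has a carboxylic acid group (-C(=O)OH) but the -OH is on a CX3 carbonyl carbon, not a CX4 carbon.
(D) contains a hydroxyl group (-OH), which satisfies every atom and bond constraint.
So the answer is (D).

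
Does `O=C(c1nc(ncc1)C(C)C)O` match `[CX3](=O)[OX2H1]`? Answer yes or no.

The pattern [CX3](=O)[OX2H1] describes an sp2 carbon double-bonded to O and single-bonded to an -OH oxygen — a carboxylic acid.
The molecule carries a carboxylic acid group (-C(=O)OH), whose atoms satisfy every constraint of the query, so the pattern matches.

Yes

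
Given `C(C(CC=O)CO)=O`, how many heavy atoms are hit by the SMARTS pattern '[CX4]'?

The query [CX4] means: C with X4: aliphatic carbon with exactly 4 total connections (bonds + H).
Check the 8 heavy atoms by environment: 3× C (X4) → match; 1× O (X2) → no; 2× C (X3) → no; 2× O (X1) → no.
That gives 3 matching atoms.

3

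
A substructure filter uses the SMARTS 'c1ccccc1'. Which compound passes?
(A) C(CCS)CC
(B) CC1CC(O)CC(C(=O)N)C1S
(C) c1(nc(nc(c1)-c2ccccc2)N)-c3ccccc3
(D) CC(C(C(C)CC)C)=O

C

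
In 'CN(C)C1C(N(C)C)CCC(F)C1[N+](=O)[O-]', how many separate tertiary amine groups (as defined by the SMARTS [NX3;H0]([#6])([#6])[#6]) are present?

2

[NX3;H0]([#6])([#6])[#6] is the SMARTS for a tertiary amine: a trivalent nitrogen with no H, bonded to three carbons.
The molecule carries 2 separate instances of a dimethylamino group (-N(CH3)2) meeting every constraint; each maps to a distinct set of atoms, giving 2 matches.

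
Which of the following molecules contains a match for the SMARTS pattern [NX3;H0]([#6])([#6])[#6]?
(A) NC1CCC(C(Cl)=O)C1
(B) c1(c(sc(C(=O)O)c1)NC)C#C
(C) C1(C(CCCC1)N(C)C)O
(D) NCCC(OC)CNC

C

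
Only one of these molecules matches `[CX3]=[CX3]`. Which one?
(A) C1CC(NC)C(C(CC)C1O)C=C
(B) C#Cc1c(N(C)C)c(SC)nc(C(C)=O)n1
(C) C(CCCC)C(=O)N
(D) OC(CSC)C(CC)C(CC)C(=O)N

A

[CX3]=[CX3] describes a non-aromatic C=C double bond between two sp2 carbons (an alkene).
(A) contains a vinyl group (-CH=CH2), which satisfies every atom and bond constraint.
(B) has an ethynyl group (-C#CH) but the C-C bond is a triple bond, not a double bond.
(C) has an ethyl group (-CH2CH3) but its C-C bond is a single bond between CX4 carbons, not CX3=CX3.
(D) has an ethyl group (-CH2CH3) but its C-C bond is a single bond between CX4 carbons, not CX3=CX3.
So the answer is (A).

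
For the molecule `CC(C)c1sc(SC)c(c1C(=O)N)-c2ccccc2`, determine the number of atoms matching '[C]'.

5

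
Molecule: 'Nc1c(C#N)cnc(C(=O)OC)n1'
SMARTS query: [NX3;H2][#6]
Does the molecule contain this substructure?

The pattern [NX3;H2][#6] describes a trivalent nitrogen with two H attached to carbon — a primary amine.
The molecule carries a primary amino group (-NH2), whose atoms satisfy every constraint of the query, so the pattern matches.

Yes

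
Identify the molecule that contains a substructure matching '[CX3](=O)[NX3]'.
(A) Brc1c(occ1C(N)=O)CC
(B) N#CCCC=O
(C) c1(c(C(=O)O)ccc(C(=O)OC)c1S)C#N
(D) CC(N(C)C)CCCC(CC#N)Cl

[CX3](=O)[NX3] describes a carbonyl carbon bonded to a trivalent nitrogen (an amide).
(A) contains a primary amide (-C(=O)NH2), which satisfies every atom and bond constraint.
(B) has a nitrile (-C#N) but the nitrile N is NX1 (triple-bonded), not NX3.
(C) has a nitrile (-C#N) but the nitrile N is NX1 (triple-bonded), not NX3.
(D) has a nitrile (-C#N) but the nitrile N is NX1 (triple-bonded), not NX3.
So the answer is (A).

A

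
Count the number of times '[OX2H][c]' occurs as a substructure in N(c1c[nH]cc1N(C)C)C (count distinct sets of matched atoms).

0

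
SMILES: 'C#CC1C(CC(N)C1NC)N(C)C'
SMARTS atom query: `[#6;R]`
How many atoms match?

The query [#6;R] means: carbon that is part of a ring.
Check the 13 heavy atoms by environment: 5× C (in 5-ring) → match; 3× N (acyclic) → no; 5× C (acyclic) → no.
That gives 5 matching atoms.

5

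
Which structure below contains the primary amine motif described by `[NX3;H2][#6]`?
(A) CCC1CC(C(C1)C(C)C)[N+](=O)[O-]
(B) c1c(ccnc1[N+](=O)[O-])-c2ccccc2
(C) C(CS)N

C

[NX3;H2][#6] describes a trivalent nitrogen with two H attached to carbon (a primary amine).
(A) has a nitro group (-[N+](=O)[O-]) but the nitrogen is [N+] with no H, not NX3H2.
(B) has a nitro group (-[N+](=O)[O-]) but the nitrogen is [N+] with no H, not NX3H2.
(C) contains a primary amino group (-NH2), which satisfies every atom and bond constraint.
So the answer is (C).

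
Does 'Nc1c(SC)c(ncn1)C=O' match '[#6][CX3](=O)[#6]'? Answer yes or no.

No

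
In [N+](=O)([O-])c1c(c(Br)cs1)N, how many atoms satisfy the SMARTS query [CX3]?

0

The query [CX3] means: C with X3: aliphatic carbon with exactly 3 total connections.
Check the 10 heavy atoms by environment: 1× s (aromatic, X2) → no; 4× c (aromatic, X3) → no; 1× N (X3) → no; 1× Br (X1) → no; 1× N (charge +1, X3) → no; 1× O (charge -1, X1) → no; 1× O (X1) → no.
No environment satisfies the query, so 0 matching atoms.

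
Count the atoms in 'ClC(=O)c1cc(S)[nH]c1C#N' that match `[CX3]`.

1

The query [CX3] means: C with X3: aliphatic carbon with exactly 3 total connections.
Check the 11 heavy atoms by environment: 1× n (aromatic, X3) → no; 4× c (aromatic, X3) → no; 1× C (X2) → no; 1× N (X1) → no; 1× S (X2) → no; 1× C (X3) → match; 1× O (X1) → no; 1× Cl (X1) → no.
That gives 1 matching atom.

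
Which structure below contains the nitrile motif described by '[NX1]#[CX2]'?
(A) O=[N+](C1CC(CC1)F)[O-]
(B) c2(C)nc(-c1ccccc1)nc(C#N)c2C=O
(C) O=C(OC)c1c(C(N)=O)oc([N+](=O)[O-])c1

B

[NX1]#[CX2] describes a nitrogen triple-bonded to a two-connected carbon (a nitrile).
(A) has a nitro group (-[N+](=O)[O-]) but there is no C#N triple bond.
(B) contains a nitrile (-C#N), which satisfies every atom and bond constraint.
(C) has a primary amide (-C(=O)NH2) but the nitrogen is NX3, not NX1.
So the answer is (B).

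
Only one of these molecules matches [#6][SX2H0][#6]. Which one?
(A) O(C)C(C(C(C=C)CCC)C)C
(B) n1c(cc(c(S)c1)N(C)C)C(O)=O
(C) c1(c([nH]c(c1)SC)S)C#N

C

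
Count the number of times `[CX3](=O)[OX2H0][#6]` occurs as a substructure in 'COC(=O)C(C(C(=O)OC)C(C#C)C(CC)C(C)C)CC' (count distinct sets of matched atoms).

[CX3](=O)[OX2H0][#6] is the SMARTS for an ester: a carbonyl carbon bonded to an oxygen that is itself bonded to carbon (no H on that O).
The molecule carries 2 separate instances of a methyl-ester group (-C(=O)OCH3) meeting every constraint; each maps to a distinct set of atoms, giving 2 matches.

2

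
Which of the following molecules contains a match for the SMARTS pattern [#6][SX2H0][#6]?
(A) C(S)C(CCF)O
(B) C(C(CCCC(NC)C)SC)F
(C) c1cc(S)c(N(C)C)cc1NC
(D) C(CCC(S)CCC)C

[#6][SX2H0][#6] describes an aliphatic sulfur bridging two carbons with no H on the sulfur (a thioether).
(A) has a thiol (-SH) but the sulfur has H1, not H0 bridging two carbons.
(B) contains a methylthio ether (-SCH3), which satisfies every atom and bond constraint.
(C) has a thiol (-SH) but the sulfur has H1, not H0 bridging two carbons.
(D) has a thiol (-SH) but the sulfur has H1, not H0 bridging two carbons.
So the answer is (B).

B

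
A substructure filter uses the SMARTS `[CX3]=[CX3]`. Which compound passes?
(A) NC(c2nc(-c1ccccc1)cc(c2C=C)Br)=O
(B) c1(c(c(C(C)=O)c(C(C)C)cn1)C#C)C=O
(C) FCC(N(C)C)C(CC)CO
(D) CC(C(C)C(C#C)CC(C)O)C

A

[CX3]=[CX3] describes a non-aromatic C=C double bond between two sp2 carbons (an alkene).
(A) contains a vinyl group (-CH=CH2), which satisfies every atom and bond constraint.
(B) has an ethynyl group (-C#CH) but the C-C bond is a triple bond, not a double bond.
(C) has an ethyl group (-CH2CH3) but its C-C bond is a single bond between CX4 carbons, not CX3=CX3.
(D) has an ethynyl group (-C#CH) but the C-C bond is a triple bond, not a double bond.
So the answer is (A).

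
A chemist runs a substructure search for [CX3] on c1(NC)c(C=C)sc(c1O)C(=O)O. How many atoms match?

The query [CX3] means: C with X3: aliphatic carbon with exactly 3 total connections.
Check the 13 heavy atoms by environment: 1× s (aromatic, X2) → no; 4× c (aromatic, X3) → no; 1× N (X3) → no; 1× C (X4) → no; 3× C (X3) → match; 1× O (X1) → no; 2× O (X2) → no.
That gives 3 matching atoms.

3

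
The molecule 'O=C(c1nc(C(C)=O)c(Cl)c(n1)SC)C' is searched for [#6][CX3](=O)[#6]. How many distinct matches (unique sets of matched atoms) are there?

[#6][CX3](=O)[#6] is the SMARTS for a ketone: a carbonyl carbon (no H) flanked by two carbons.
The molecule carries 2 separate instances of an acetyl/ketone group (-C(=O)CH3) meeting every constraint; each maps to a distinct set of atoms, giving 2 matches.

2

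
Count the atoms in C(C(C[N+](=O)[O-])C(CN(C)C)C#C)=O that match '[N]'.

The query [N] means: uppercase N matches aliphatic (non-aromatic) nitrogen only.
Check the 14 heavy atoms by environment: 9× C → no; 1× N → match; 1× N (charge +1) → match; 1× O (charge -1) → no; 2× O → no.
Summing the matching environments: 1 + 1 = 2 matching atoms.

2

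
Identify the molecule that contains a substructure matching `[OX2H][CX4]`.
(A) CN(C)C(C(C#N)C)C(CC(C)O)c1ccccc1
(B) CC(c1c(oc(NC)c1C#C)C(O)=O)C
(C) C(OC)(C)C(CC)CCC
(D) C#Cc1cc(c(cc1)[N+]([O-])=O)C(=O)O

[OX2H][CX4] describes a hydroxyl oxygen bound to an sp3 (X4) carbon (an aliphatic alcohol).
(A) contains a hydroxyl group (-OH), which satisfies every atom and bond constraint.
(B) has a carboxylic acid group (-C(=O)OH) but the -OH is on a CX3 carbonyl carbon, not a CX4 carbon.
(C) has a methoxy ether (-OCH3) but the oxygen has H0 (ether), not H1.
(D) has a carboxylic acid group (-C(=O)OH) but the -OH is on a CX3 carbonyl carbon, not a CX4 carbon.
So the answer is (A).

A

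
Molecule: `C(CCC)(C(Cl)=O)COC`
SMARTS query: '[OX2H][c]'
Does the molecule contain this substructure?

No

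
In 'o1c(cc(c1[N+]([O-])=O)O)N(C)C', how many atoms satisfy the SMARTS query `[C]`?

2

The query [C] means: uppercase C matches aliphatic (non-aromatic) carbon only.
Check the 12 heavy atoms by environment: 1× o (aromatic) → no; 4× c (aromatic) → no; 1× N (charge +1) → no; 1× O (charge -1) → no; 2× O → no; 1× N → no; 2× C → match.
That gives 2 matching atoms.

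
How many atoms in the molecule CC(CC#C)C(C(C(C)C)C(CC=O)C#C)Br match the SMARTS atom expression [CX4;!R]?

10

The query [CX4;!R] means: aliphatic carbon with four total connections, not in a ring.
Check the 17 heavy atoms by environment: 10× C (X4, acyclic) → match; 1× C (X3, acyclic) → no; 1× O (X1, acyclic) → no; 4× C (X2, acyclic) → no; 1× Br (X1, acyclic) → no.
That gives 10 matching atoms.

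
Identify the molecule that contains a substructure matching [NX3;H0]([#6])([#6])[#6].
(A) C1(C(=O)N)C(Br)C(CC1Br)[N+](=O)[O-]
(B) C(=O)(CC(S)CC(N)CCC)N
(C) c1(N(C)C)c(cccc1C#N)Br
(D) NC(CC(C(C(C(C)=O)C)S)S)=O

C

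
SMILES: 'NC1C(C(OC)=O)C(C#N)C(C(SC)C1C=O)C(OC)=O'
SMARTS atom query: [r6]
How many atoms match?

6

The query [r6] means: r6 matches atoms in a six-membered ring.
Check the 21 heavy atoms by environment: 6× C (in 6-ring) → match; 7× C (acyclic) → no; 5× O (acyclic) → no; 2× N (acyclic) → no; 1× S (acyclic) → no.
That gives 6 matching atoms.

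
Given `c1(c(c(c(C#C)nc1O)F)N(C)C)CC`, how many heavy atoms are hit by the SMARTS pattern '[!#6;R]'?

1

Check the 15 heavy atoms by environment: 1× n (aromatic, in 6-ring) → match; 5× c (aromatic, in 6-ring) → no; 1× N (acyclic) → no; 6× C (acyclic) → no; 1× F (acyclic) → no; 1× O (acyclic) → no.
That gives 1 matching atom.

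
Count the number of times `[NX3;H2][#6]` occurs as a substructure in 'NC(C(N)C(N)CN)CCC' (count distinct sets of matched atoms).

4

[NX3;H2][#6] is the SMARTS for a primary amine: a trivalent nitrogen with two H attached to carbon.
The molecule carries 4 separate instances of a primary amino group (-NH2) meeting every constraint; each maps to a distinct set of atoms, giving 4 matches.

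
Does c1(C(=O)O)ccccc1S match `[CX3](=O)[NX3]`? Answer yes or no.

The pattern [CX3](=O)[NX3] describes a carbonyl carbon bonded to a trivalent nitrogen — an amide.
The closest candidate here is a carboxylic acid group (-C(=O)OH), but the carbonyl is bonded to O, not to an NX3 nitrogen. No other fragment satisfies the full query, so there is no match.

No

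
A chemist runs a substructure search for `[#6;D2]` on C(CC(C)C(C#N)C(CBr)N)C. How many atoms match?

4

The query [#6;D2] means: any carbon bonded to exactly two heavy atoms.
Check the 12 heavy atoms by environment: 2× C (D1) → no; 4× C (D2) → match; 3× C (D3) → no; 2× N (D1) → no; 1× Br (D1) → no.
That gives 4 matching atoms.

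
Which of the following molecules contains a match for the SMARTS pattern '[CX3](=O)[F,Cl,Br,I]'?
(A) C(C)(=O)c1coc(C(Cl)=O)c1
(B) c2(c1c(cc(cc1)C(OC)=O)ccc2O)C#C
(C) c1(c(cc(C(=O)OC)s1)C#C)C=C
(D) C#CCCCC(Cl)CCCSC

[CX3](=O)[F,Cl,Br,I] describes a carbonyl carbon bonded to a halogen (an acyl halide).
(A) contains an acyl chloride (-C(=O)Cl), which satisfies every atom and bond constraint.
(B) has a methyl-ester group (-C(=O)OCH3) but the carbonyl is bonded to -O-C, not to a halogen.
(C) has a methyl-ester group (-C(=O)OCH3) but the carbonyl is bonded to -O-C, not to a halogen.
(D) has a chloro substituent but the Cl is not on a carbonyl carbon.
So the answer is (A).

A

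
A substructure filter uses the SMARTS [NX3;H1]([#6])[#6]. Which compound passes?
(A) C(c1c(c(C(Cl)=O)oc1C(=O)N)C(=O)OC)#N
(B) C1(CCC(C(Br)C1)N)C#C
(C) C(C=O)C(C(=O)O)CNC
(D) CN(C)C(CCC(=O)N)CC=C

[NX3;H1]([#6])[#6] describes a trivalent nitrogen with one H, bonded to two carbons (a secondary amine).
(A) has a primary amide (-C(=O)NH2) but the -C(=O)NH2 nitrogen has H2, not H1.
(B) has a primary amino group (-NH2) but the nitrogen has H2 and only one carbon neighbour.
(C) contains an N-methylamino group (-NHCH3), which satisfies every atom and bond constraint.
(D) has a primary amide (-C(=O)NH2) but the -C(=O)NH2 nitrogen has H2, not H1.
So the answer is (C).

C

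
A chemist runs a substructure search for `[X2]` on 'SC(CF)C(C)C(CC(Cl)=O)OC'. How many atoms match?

2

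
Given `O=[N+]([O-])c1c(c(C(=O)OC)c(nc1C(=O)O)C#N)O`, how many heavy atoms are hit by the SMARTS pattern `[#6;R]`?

5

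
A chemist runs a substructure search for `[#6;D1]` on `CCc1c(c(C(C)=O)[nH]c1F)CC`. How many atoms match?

3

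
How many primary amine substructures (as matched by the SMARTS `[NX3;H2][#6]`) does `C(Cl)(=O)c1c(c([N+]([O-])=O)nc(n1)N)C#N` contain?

1

[NX3;H2][#6] is the SMARTS for a primary amine: a trivalent nitrogen with two H attached to carbon.
Exactly one fragment in the molecule meets all constraints, giving 1 match.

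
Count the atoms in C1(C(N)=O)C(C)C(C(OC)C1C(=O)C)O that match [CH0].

2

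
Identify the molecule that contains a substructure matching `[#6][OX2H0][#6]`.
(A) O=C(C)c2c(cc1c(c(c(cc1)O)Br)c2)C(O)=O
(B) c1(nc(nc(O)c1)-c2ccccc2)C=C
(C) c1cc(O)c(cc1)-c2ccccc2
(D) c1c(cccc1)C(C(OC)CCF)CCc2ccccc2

D

[#6][OX2H0][#6] describes an aliphatic oxygen bridging two carbons with no H on the oxygen (an ether).
(A) has a carboxylic acid group (-C(=O)OH) but the -OH oxygen has H1; the =O is OX1, not OX2.
(B) has a hydroxyl group (-OH) but the oxygen has H1, not H0 bridging two carbons.
(C) has a hydroxyl group (-OH) but the oxygen has H1, not H0 bridging two carbons.
(D) contains a methoxy ether (-OCH3), which satisfies every atom and bond constraint.
So the answer is (D).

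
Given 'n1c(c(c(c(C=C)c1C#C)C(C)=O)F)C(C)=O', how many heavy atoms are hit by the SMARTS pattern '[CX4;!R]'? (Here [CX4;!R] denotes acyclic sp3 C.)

2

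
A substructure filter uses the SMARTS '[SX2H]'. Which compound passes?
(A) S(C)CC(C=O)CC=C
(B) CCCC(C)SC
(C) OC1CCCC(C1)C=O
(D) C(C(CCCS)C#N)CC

D

[SX2H] describes an aliphatic sulfur with two connections, one being H (a thiol).
(A) has a methylthio ether (-SCH3) but the sulfur has H0 (bonded to two carbons), not H1.
(B) has a methylthio ether (-SCH3) but the sulfur has H0 (bonded to two carbons), not H1.
(C) has a hydroxyl group (-OH) but it is an -OH, not an -SH.
(D) contains a thiol (-SH), which satisfies every atom and bond constraint.
So the answer is (D).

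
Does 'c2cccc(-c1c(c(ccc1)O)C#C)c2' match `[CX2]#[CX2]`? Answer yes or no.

Yes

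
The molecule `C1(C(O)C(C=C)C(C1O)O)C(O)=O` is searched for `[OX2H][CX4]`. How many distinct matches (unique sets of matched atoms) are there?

[OX2H][CX4] is the SMARTS for an aliphatic alcohol: a hydroxyl oxygen bound to an sp3 (X4) carbon.
The molecule carries 3 separate instances of a hydroxyl group (-OH) meeting every constraint; each maps to a distinct set of atoms, giving 3 matches.

3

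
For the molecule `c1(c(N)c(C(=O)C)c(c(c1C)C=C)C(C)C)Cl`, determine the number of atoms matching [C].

Check the 17 heavy atoms by environment: 6× c (aromatic) → no; 8× C → match; 1× Cl → no; 1× N → no; 1× O → no.
That gives 8 matching atoms.

8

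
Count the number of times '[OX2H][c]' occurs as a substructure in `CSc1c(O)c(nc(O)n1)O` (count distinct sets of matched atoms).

3

[OX2H][c] is the SMARTS for a phenol: a hydroxyl oxygen attached to an aromatic carbon.
The molecule carries 3 separate instances of a hydroxyl group (-OH) meeting every constraint; each maps to a distinct set of atoms, giving 3 matches.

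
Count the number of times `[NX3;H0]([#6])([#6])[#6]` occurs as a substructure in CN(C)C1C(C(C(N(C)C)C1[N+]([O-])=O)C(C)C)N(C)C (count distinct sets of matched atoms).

3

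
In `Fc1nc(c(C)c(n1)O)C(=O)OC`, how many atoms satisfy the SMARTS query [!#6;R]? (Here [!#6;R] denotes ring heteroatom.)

The query [!#6;R] means: non-carbon atom that is part of a ring.
Check the 13 heavy atoms by environment: 2× n (aromatic, in 6-ring) → match; 4× c (aromatic, in 6-ring) → no; 3× C (acyclic) → no; 1× F (acyclic) → no; 3× O (acyclic) → no.
That gives 2 matching atoms.

2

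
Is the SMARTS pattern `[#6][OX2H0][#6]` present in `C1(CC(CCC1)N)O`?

The pattern [#6][OX2H0][#6] describes an aliphatic oxygen bridging two carbons with no H on the oxygen — an ether.
The closest candidate here is a hydroxyl group (-OH), but the oxygen has H1, not H0 bridging two carbons. No other fragment satisfies the full query, so there is no match.

No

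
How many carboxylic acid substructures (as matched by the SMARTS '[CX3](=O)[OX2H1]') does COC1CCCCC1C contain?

0

[CX3](=O)[OX2H1] is the SMARTS for a carboxylic acid: an sp2 carbon double-bonded to O and single-bonded to an -OH oxygen.
No fragment in the molecule satisfies every constraint, giving 0 matches.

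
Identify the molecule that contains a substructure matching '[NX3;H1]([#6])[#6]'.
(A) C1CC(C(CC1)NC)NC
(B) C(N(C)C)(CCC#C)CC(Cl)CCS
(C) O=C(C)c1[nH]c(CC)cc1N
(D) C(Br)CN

[NX3;H1]([#6])[#6] describes a trivalent nitrogen with one H, bonded to two carbons (a secondary amine).
(A) contains an N-methylamino group (-NHCH3), which satisfies every atom and bond constraint.
(B) has a dimethylamino group (-N(CH3)2) but the nitrogen has H0, not H1.
(C) has a primary amino group (-NH2) but the nitrogen has H2 and only one carbon neighbour.
(D) has a primary amino group (-NH2) but the nitrogen has H2 and only one carbon neighbour.
So the answer is (A).

A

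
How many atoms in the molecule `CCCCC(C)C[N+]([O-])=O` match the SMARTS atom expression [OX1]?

2

The query [OX1] means: aliphatic oxygen with one total connection — typically a carbonyl =O or an oxide.
Check the 10 heavy atoms by environment: 7× C (X4) → no; 1× N (charge +1, X3) → no; 1× O (charge -1, X1) → match; 1× O (X1) → match.
Summing the matching environments: 1 + 1 = 2 matching atoms.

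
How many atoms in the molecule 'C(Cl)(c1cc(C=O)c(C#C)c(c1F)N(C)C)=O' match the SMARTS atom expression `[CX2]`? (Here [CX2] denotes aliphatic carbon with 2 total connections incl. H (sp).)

Check the 17 heavy atoms by environment: 6× c (aromatic, X3) → no; 2× C (X3) → no; 2× O (X1) → no; 1× Cl (X1) → no; 1× N (X3) → no; 2× C (X4) → no; 1× F (X1) → no; 2× C (X2) → match.
That gives 2 matching atoms.

2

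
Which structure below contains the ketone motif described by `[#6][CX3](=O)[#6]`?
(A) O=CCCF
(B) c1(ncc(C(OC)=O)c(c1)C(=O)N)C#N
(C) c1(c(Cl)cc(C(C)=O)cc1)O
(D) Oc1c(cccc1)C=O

C

[#6][CX3](=O)[#6] describes a carbonyl carbon (no H) flanked by two carbons (a ketone).
(A) has an aldehyde (-CHO) but the carbonyl carbon has H1, so it is not flanked by two carbons.
(B) has a primary amide (-C(=O)NH2) but one neighbour of the carbonyl carbon is N, not C.
(C) contains an acetyl/ketone group (-C(=O)CH3), which satisfies every atom and bond constraint.
(D) has an aldehyde (-CHO) but the carbonyl carbon has H1, so it is not flanked by two carbons.
So the answer is (C).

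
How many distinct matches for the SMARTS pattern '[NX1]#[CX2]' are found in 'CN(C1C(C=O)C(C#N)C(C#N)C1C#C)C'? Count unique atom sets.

2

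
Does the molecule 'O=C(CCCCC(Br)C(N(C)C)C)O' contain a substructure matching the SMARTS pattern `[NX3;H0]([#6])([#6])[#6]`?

The pattern [NX3;H0]([#6])([#6])[#6] describes a trivalent nitrogen with no H, bonded to three carbons — a tertiary amine.
The molecule carries a dimethylamino group (-N(CH3)2), whose atoms satisfy every constraint of the query, so the pattern matches.

Yes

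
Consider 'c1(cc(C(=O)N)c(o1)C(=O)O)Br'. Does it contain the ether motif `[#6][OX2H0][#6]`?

The pattern [#6][OX2H0][#6] describes an aliphatic oxygen bridging two carbons with no H on the oxygen — an ether.
The closest candidate here is a carboxylic acid group (-C(=O)OH), but the -OH oxygen has H1; the =O is OX1, not OX2. No other fragment satisfies the full query, so there is no match.

No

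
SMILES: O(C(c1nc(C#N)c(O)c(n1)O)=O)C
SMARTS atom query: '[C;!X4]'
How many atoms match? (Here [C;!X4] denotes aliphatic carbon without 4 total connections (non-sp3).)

2

The query [C;!X4] means: aliphatic carbon that does not have four total connections.
Check the 14 heavy atoms by environment: 2× n (aromatic, X2) → no; 4× c (aromatic, X3) → no; 3× O (X2) → no; 1× C (X2) → match; 1× N (X1) → no; 1× C (X3) → match; 1× O (X1) → no; 1× C (X4) → no.
Summing the matching environments: 1 + 1 = 2 matching atoms.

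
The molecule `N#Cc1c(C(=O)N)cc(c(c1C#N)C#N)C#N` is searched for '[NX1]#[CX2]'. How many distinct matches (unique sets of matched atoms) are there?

[NX1]#[CX2] is the SMARTS for a nitrile: a nitrogen triple-bonded to a two-connected carbon.
The molecule carries 4 separate instances of a nitrile (-C#N) meeting every constraint; each maps to a distinct set of atoms, giving 4 matches.

4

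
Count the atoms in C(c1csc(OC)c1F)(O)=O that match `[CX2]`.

0

Check the 11 heavy atoms by environment: 1× s (aromatic, X2) → no; 4× c (aromatic, X3) → no; 2× O (X2) → no; 1× C (X4) → no; 1× F (X1) → no; 1× C (X3) → no; 1× O (X1) → no.
No environment satisfies the query, so 0 matching atoms.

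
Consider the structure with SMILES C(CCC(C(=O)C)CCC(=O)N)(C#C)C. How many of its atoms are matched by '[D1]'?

The query [D1] means: atom with exactly one heavy-atom neighbour (degree 1).
Check the 15 heavy atoms by environment: 3× C (D1) → match; 4× C (D3) → no; 5× C (D2) → no; 2× O (D1) → match; 1× N (D1) → match.
Summing the matching environments: 3 + 2 + 1 = 6 matching atoms.

6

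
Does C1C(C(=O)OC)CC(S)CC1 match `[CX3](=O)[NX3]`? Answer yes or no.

The pattern [CX3](=O)[NX3] describes a carbonyl carbon bonded to a trivalent nitrogen — an amide.
The closest candidate here is a methyl-ester group (-C(=O)OCH3), but the carbonyl is bonded to O, not to an NX3 nitrogen. No other fragment satisfies the full query, so there is no match.

No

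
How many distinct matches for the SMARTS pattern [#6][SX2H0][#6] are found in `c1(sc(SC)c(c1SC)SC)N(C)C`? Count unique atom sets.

[#6][SX2H0][#6] is the SMARTS for a thioether: an aliphatic sulfur bridging two carbons with no H on the sulfur.
The molecule carries 3 separate instances of a methylthio ether (-SCH3) meeting every constraint; each maps to a distinct set of atoms, giving 3 matches.

3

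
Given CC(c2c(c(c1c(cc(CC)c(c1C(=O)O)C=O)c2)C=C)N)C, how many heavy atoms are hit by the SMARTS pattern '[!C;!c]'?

4

The query [!C;!c] means: neither aliphatic nor aromatic carbon — same as [!#6].
Check the 23 heavy atoms by environment: 10× c (aromatic) → no; 9× C → no; 3× O → match; 1× N → match.
Summing the matching environments: 3 + 1 = 4 matching atoms.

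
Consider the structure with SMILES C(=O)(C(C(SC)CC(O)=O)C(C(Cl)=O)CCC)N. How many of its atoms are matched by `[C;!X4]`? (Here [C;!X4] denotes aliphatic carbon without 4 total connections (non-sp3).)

3

The query [C;!X4] means: aliphatic carbon that does not have four total connections.
Check the 18 heavy atoms by environment: 8× C (X4) → no; 1× S (X2) → no; 3× C (X3) → match; 3× O (X1) → no; 1× N (X3) → no; 1× Cl (X1) → no; 1× O (X2) → no.
That gives 3 matching atoms.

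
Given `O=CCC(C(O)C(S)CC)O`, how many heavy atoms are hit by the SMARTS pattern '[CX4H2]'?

2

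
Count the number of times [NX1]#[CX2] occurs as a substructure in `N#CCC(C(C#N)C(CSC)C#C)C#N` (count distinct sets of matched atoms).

3

[NX1]#[CX2] is the SMARTS for a nitrile: a nitrogen triple-bonded to a two-connected carbon.
The molecule carries 3 separate instances of a nitrile (-C#N) meeting every constraint; each maps to a distinct set of atoms, giving 3 matches.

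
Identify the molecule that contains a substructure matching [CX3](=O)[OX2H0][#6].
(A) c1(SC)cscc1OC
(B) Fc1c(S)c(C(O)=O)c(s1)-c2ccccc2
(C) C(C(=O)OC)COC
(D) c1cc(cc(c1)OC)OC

C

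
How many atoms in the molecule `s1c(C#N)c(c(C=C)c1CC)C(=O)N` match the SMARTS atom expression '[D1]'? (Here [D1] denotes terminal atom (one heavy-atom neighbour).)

5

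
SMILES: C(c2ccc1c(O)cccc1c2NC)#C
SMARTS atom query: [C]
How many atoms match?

3

The query [C] means: uppercase C matches aliphatic (non-aromatic) carbon only.
Check the 15 heavy atoms by environment: 10× c (aromatic) → no; 1× O → no; 1× N → no; 3× C → match.
That gives 3 matching atoms.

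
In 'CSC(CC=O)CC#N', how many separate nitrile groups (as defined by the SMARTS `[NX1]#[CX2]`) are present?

1

[NX1]#[CX2] is the SMARTS for a nitrile: a nitrogen triple-bonded to a two-connected carbon.
Exactly one fragment in the molecule meets all constraints, giving 1 match.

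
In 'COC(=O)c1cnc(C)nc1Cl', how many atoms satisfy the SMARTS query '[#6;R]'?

The query [#6;R] means: carbon that is part of a ring.
Check the 12 heavy atoms by environment: 2× n (aromatic, in 6-ring) → no; 4× c (aromatic, in 6-ring) → match; 1× Cl (acyclic) → no; 3× C (acyclic) → no; 2× O (acyclic) → no.
That gives 4 matching atoms.

4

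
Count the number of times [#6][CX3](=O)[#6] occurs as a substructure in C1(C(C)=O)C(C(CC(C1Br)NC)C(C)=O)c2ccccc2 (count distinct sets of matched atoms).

2

[#6][CX3](=O)[#6] is the SMARTS for a ketone: a carbonyl carbon (no H) flanked by two carbons.
The molecule carries 2 separate instances of an acetyl/ketone group (-C(=O)CH3) meeting every constraint; each maps to a distinct set of atoms, giving 2 matches.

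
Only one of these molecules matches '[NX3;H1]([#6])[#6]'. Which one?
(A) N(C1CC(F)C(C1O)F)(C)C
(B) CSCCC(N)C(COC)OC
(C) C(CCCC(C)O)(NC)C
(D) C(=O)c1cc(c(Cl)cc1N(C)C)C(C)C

C

[NX3;H1]([#6])[#6] describes a trivalent nitrogen with one H, bonded to two carbons (a secondary amine).
(A) has a dimethylamino group (-N(CH3)2) but the nitrogen has H0, not H1.
(B) has a primary amino group (-NH2) but the nitrogen has H2 and only one carbon neighbour.
(C) contains an N-methylamino group (-NHCH3), which satisfies every atom and bond constraint.
(D) has a dimethylamino group (-N(CH3)2) but the nitrogen has H0, not H1.
So the answer is (C).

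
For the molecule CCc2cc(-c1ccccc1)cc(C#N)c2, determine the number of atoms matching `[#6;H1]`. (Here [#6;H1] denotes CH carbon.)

8

Check the 16 heavy atoms by environment: 4× c (aromatic, H0) → no; 8× c (aromatic, H1) → match; 1× C (H2) → no; 1× C (H3) → no; 1× C (H0) → no; 1× N (H0) → no.
That gives 8 matching atoms.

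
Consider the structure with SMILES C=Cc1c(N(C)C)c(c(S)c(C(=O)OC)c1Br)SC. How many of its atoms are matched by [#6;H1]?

The query [#6;H1] means: any carbon bearing exactly one hydrogen.
Check the 19 heavy atoms by environment: 6× c (aromatic, H0) → no; 1× Br (H0) → no; 1× S (H1) → no; 1× C (H0) → no; 2× O (H0) → no; 4× C (H3) → no; 1× C (H1) → match; 1× C (H2) → no; 1× N (H0) → no; 1× S (H0) → no.
That gives 1 matching atom.

1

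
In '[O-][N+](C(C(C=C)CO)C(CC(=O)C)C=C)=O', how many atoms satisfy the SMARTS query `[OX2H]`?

1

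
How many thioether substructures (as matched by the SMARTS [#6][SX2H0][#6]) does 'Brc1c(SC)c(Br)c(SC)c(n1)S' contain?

2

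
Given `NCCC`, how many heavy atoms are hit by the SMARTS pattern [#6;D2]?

The query [#6;D2] means: any carbon bonded to exactly two heavy atoms.
Check the 4 heavy atoms by environment: 2× C (D2) → match; 1× N (D1) → no; 1× C (D1) → no.
That gives 2 matching atoms.

2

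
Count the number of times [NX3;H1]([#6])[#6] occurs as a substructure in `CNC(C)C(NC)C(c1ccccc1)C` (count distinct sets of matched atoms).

2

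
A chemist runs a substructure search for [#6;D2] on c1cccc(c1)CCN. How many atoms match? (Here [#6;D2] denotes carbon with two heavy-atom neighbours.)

7

The query [#6;D2] means: any carbon bonded to exactly two heavy atoms.
Check the 9 heavy atoms by environment: 2× C (D2) → match; 1× N (D1) → no; 1× c (aromatic, D3) → no; 5× c (aromatic, D2) → match.
Summing the matching environments: 2 + 5 = 7 matching atoms.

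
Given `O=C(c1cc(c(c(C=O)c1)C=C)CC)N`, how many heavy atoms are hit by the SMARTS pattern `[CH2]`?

2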